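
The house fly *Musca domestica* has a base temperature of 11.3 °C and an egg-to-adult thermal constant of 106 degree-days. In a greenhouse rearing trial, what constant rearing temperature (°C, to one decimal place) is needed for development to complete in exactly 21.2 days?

16.3 °C

Required daily accumulation = 106 / 21.2 = 5.000 DD/day.
T = T_base + 5.000 = 11.3 + 5.000 = 16.300 ≈ 16.3 °C.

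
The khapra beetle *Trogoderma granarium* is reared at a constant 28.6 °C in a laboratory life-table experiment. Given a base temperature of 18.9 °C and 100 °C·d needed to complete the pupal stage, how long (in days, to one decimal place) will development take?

10.3 days

Daily accumulation = 28.6 − 18.9 = 9.7 DD/day.
Duration = 100 / 9.7 = 10.309 ≈ 10.3 days.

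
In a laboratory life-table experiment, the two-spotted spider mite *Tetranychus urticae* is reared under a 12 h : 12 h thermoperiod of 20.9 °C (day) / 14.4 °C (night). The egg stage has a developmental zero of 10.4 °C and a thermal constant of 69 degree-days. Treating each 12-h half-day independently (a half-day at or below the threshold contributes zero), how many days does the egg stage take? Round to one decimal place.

9.5 days

Day half: max(0, 20.9 − 10.4) × 0.5 = 10.5 × 0.5 = 5.25 DD.
Night half: max(0, 14.4 − 10.4) × 0.5 = 4.0 × 0.5 = 2.00 DD.
Per 24 h: 7.25 DD/day.
Duration = 69 / 7.25 = 9.517 ≈ 9.5 days.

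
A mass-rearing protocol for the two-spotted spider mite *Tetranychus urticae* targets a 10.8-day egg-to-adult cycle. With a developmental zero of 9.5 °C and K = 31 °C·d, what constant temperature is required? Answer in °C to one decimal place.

12.4 °C

Required daily accumulation = 31 / 10.8 = 2.870 DD/day.
T = T_base + 2.870 = 9.5 + 2.870 = 12.370 ≈ 12.4 °C.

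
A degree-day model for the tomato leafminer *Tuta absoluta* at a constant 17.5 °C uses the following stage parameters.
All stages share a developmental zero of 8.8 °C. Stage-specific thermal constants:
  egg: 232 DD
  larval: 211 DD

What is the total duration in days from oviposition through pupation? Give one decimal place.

50.9 days

Daily accumulation at 17.5 °C = 17.5 − 8.8 = 8.7 DD/day.
Total K = 232 + 211 = 443 DD.
Total duration = 443 / 8.7 = 50.920 ≈ 50.9 days.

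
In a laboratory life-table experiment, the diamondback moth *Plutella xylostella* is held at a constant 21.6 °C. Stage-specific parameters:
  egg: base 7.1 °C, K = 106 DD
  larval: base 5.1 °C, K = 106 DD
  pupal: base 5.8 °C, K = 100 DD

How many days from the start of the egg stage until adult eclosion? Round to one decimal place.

20.1 days

egg: 106 / (21.6 − 7.1) = 106 / 14.5 = 7.310 d.
larval: 106 / (21.6 − 5.1) = 106 / 16.5 = 6.424 d.
pupal: 100 / (21.6 − 5.8) = 100 / 15.8 = 6.329 d.
Sum = 20.064 ≈ 20.1 days.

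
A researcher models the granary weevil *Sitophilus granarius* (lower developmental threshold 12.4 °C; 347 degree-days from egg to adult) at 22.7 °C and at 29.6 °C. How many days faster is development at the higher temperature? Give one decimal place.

At 22.7 °C: 347 / (22.7 − 12.4) = 347 / 10.3 = 33.689 d.
At 29.6 °C: 347 / (29.6 − 12.4) = 347 / 17.2 = 20.174 d.
Difference = |33.689 − 20.174| = 13.515 ≈ 13.5 days.

13.5 days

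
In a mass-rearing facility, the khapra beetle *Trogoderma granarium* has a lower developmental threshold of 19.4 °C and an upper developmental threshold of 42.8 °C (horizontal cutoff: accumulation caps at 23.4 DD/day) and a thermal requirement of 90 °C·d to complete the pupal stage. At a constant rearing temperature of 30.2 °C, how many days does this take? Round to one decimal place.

Daily accumulation = 30.2 − 19.4 = 10.8 DD/day.
Duration = 90 / 10.8 = 8.333 ≈ 8.3 days.

8.3 days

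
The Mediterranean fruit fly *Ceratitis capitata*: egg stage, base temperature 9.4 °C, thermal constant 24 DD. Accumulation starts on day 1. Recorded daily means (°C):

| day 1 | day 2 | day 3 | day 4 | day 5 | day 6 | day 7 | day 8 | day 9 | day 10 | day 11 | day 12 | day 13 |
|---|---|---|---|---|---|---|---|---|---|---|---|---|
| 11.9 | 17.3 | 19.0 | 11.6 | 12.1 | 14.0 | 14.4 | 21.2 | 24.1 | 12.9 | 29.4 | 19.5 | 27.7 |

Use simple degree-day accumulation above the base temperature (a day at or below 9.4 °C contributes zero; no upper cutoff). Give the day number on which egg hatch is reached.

day 5

Daily DD above 9.4 °C: 2.5, 7.9, 9.6, 2.2, 2.7, 4.6, 5.0, 11.8, 14.7, 3.5, 20.0, 10.1, 18.3.
Cumulative: 2.5, 10.4, 20.0, 22.2, 24.9, 29.5, 34.5, 46.3, 61.0, 64.5, 84.5, 94.6, 112.9.
The total first reaches 24 DD on day 5.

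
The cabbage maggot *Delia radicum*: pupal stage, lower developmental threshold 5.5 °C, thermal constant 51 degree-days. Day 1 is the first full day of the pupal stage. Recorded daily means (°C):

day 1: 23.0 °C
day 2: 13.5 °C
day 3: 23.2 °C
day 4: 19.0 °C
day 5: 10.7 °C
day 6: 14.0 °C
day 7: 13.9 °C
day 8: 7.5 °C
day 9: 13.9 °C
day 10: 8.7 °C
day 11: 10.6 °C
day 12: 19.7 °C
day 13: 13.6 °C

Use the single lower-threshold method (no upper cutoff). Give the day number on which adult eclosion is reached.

day 4

Daily DD above 5.5 °C: 17.5, 8.0, 17.7, 13.5, 5.2, 8.5, 8.4, 2.0, 8.4, 3.2, 5.1, 14.2, 8.1.
Cumulative: 17.5, 25.5, 43.2, 56.7, 61.9, 70.4, 78.8, 80.8, 89.2, 92.4, 97.5, 111.7, 119.8.
The total first reaches 51 DD on day 4.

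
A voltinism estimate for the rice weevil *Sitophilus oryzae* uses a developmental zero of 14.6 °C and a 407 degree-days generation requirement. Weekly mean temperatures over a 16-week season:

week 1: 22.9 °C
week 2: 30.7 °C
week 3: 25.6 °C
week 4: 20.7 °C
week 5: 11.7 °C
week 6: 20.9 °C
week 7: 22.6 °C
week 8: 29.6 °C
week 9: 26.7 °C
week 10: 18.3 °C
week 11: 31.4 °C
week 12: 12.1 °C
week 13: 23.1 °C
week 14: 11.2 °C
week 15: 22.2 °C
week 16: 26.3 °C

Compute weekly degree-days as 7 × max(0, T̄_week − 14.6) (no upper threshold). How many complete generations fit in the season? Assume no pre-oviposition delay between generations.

2 generations

Weekly DD (7 × max(0, T̄ − 14.6)): 58.1, 112.7, 77.0, 42.7, 0.0, 44.1, 56.0, 105.0, 84.7, 25.9, 117.6, 0.0, 59.5, 0.0, 53.2, 81.9.
Season total = 918.4 DD.
Complete generations = ⌊918.4 / 407⌋ = 2.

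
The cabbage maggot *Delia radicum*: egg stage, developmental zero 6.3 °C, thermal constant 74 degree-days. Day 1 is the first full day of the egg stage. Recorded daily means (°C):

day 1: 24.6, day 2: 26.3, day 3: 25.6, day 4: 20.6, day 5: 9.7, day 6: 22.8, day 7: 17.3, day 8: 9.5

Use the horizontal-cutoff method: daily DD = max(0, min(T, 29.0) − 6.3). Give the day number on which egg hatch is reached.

Daily DD above 6.3 °C (capped at 22.7): 18.3, 20.0, 19.3, 14.3, 3.4, 16.5, 11.0, 3.2.
Cumulative: 18.3, 38.3, 57.6, 71.9, 75.3, 91.8, 102.8, 106.0.
The total first reaches 74 DD on day 5.

day 5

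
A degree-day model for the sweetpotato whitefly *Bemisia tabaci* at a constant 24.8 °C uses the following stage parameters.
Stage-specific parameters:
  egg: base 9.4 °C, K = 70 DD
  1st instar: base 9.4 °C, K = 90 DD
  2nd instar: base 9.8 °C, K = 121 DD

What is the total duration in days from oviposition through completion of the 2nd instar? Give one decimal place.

egg: 70 / (24.8 − 9.4) = 70 / 15.4 = 4.545 d.
1st instar: 90 / (24.8 − 9.4) = 90 / 15.4 = 5.844 d.
2nd instar: 121 / (24.8 − 9.8) = 121 / 15.0 = 8.067 d.
Sum = 18.456 ≈ 18.5 days.

18.5 days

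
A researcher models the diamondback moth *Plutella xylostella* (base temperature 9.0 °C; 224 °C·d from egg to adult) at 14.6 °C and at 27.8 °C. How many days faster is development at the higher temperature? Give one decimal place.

At 14.6 °C: 224 / (14.6 − 9.0) = 224 / 5.6 = 40.000 d.
At 27.8 °C: 224 / (27.8 − 9.0) = 224 / 18.8 = 11.915 d.
Difference = |40.000 − 11.915| = 28.085 ≈ 28.1 days.

28.1 days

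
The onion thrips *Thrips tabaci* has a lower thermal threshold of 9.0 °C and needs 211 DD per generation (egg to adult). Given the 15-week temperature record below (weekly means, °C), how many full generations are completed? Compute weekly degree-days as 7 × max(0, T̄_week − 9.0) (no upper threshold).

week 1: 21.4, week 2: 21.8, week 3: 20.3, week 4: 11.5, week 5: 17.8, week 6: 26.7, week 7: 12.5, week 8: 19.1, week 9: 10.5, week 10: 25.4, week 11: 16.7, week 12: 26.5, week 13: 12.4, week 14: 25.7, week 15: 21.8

Weekly DD (7 × max(0, T̄ − 9.0)): 86.8, 89.6, 79.1, 17.5, 61.6, 123.9, 24.5, 70.7, 10.5, 114.8, 53.9, 122.5, 23.8, 116.9, 89.6.
Season total = 1085.7 DD.
Complete generations = ⌊1085.7 / 211⌋ = 5.

5 generations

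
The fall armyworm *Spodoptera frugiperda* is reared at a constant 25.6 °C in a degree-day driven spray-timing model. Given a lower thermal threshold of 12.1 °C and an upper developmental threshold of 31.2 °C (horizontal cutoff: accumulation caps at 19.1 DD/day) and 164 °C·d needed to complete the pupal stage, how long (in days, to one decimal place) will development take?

Daily accumulation = 25.6 − 12.1 = 13.5 DD/day.
Duration = 164 / 13.5 = 12.148 ≈ 12.1 days.

12.1 days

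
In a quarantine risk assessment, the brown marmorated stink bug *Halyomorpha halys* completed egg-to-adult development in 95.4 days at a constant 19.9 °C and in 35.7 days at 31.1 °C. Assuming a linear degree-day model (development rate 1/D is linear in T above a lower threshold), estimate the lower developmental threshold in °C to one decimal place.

13.2 °C

Under the model K = D·(T − T_b), so D₁·(T₁ − T_b) = D₂·(T₂ − T_b).
95.4·(19.9 − T_b) = 35.7·(31.1 − T_b)
T_b = (95.4·19.9 − 35.7·31.1) / (95.4 − 35.7) = 788.19 / 59.7 = 13.203 °C ≈ 13.2 °C.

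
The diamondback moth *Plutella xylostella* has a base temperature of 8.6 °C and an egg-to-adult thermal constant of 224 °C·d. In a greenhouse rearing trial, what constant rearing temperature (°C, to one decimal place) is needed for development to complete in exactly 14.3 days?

24.3 °C

Required daily accumulation = 224 / 14.3 = 15.664 DD/day.
T = T_base + 15.664 = 8.6 + 15.664 = 24.264 ≈ 24.3 °C.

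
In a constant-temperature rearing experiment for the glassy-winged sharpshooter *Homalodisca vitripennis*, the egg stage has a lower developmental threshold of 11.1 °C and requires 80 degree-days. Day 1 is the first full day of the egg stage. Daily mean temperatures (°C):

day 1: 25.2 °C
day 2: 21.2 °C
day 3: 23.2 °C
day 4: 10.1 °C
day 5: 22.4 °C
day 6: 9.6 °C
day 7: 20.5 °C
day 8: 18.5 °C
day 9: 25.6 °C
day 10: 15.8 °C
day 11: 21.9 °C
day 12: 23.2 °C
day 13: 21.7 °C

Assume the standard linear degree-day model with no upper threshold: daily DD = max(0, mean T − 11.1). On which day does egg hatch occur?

day 10

Daily DD above 11.1 °C: 14.1, 10.1, 12.1, 0.0, 11.3, 0.0, 9.4, 7.4, 14.5, 4.7, 10.8, 12.1, 10.6.
Cumulative: 14.1, 24.2, 36.3, 36.3, 47.6, 47.6, 57.0, 64.4, 78.9, 83.6, 94.4, 106.5, 117.1.
The total first reaches 80 DD on day 10.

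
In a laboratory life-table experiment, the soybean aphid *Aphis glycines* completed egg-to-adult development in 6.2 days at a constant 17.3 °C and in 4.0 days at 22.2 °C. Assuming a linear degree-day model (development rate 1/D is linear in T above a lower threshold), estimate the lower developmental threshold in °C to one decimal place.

8.4 °C

Linear rate model ⇒ the product D·(T − T_b) is constant across temperatures.
6.2·(17.3 − T_b) = 4.0·(22.2 − T_b)
T_b = (6.2·17.3 − 4.0·22.2) / (6.2 − 4.0) = 18.46 / 2.2 = 8.391 °C ≈ 8.4 °C.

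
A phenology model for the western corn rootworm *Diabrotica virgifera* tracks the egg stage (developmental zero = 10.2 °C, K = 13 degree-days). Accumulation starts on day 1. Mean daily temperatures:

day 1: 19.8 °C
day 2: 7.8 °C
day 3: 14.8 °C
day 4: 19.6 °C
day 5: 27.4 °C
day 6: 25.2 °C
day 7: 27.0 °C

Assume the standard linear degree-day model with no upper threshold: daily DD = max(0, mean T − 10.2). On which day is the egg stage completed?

day 3

Daily DD above 10.2 °C: 9.6, 0.0, 4.6, 9.4, 17.2, 15.0, 16.8.
Cumulative: 9.6, 9.6, 14.2, 23.6, 40.8, 55.8, 72.6.
The total first reaches 13 DD on day 3.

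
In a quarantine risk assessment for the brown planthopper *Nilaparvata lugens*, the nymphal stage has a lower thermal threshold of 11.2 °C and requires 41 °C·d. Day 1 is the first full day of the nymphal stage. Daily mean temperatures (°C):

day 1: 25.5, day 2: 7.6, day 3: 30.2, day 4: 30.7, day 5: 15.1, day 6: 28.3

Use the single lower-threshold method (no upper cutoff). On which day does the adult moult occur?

day 4

Daily DD above 11.2 °C: 14.3, 0.0, 19.0, 19.5, 3.9, 17.1.
Cumulative: 14.3, 14.3, 33.3, 52.8, 56.7, 73.8.
The total first reaches 41 DD on day 4.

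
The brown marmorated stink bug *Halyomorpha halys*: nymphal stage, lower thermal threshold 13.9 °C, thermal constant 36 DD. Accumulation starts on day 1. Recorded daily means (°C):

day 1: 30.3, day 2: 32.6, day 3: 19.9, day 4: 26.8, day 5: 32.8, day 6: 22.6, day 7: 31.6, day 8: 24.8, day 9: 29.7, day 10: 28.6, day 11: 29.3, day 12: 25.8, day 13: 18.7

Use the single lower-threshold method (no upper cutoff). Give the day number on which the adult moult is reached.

Daily DD above 13.9 °C: 16.4, 18.7, 6.0, 12.9, 18.9, 8.7, 17.7, 10.9, 15.8, 14.7, 15.4, 11.9, 4.8.
Cumulative: 16.4, 35.1, 41.1, 54.0, 72.9, 81.6, 99.3, 110.2, 126.0, 140.7, 156.1, 168.0, 172.8.
The total first reaches 36 DD on day 3.

day 3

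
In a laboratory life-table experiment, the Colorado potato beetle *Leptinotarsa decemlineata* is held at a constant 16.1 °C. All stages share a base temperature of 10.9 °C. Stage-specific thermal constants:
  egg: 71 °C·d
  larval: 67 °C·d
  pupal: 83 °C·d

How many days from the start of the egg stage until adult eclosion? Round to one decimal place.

42.5 days

Daily accumulation at 16.1 °C = 16.1 − 10.9 = 5.2 DD/day.
Total K = 71 + 67 + 83 = 221 DD.
Total duration = 221 / 5.2 = 42.500 ≈ 42.5 days.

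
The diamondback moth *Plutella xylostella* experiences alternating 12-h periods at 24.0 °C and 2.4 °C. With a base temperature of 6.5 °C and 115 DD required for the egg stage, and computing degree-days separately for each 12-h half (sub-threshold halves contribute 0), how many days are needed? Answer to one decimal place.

Day half: max(0, 24.0 − 6.5) × 0.5 = 17.5 × 0.5 = 8.75 DD.
Night half: max(0, 2.4 − 6.5) × 0.5 = 0.0 × 0.5 = 0.00 DD.
Per 24 h: 8.75 DD/day.
Duration = 115 / 8.75 = 13.143 ≈ 13.1 days.

13.1 days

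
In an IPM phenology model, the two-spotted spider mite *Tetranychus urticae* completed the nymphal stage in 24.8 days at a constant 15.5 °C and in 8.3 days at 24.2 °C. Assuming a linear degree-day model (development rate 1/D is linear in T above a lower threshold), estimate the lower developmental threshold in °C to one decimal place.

Equal thermal constants: D₁(T₁ − T_b) = D₂(T₂ − T_b).
24.8·(15.5 − T_b) = 8.3·(24.2 − T_b)
T_b = (24.8·15.5 − 8.3·24.2) / (24.8 − 8.3) = 183.54 / 16.5 = 11.124 °C ≈ 11.1 °C.

11.1 °C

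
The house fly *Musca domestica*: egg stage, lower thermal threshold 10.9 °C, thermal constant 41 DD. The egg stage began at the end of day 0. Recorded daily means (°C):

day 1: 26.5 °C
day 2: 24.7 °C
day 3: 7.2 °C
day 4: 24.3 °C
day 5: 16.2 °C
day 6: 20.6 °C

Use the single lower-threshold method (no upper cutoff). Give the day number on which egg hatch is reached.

Daily DD above 10.9 °C: 15.6, 13.8, 0.0, 13.4, 5.3, 9.7.
Cumulative: 15.6, 29.4, 29.4, 42.8, 48.1, 57.8.
The total first reaches 41 DD on day 4.

day 4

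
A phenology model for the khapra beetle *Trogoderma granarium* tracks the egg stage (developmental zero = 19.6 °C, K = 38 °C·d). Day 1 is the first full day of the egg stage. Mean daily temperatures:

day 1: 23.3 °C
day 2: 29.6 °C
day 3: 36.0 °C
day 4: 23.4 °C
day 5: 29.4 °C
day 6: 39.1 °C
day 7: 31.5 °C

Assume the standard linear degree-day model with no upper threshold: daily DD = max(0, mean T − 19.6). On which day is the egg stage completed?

Daily DD above 19.6 °C: 3.7, 10.0, 16.4, 3.8, 9.8, 19.5, 11.9.
Cumulative: 3.7, 13.7, 30.1, 33.9, 43.7, 63.2, 75.1.
The total first reaches 38 DD on day 5.

day 5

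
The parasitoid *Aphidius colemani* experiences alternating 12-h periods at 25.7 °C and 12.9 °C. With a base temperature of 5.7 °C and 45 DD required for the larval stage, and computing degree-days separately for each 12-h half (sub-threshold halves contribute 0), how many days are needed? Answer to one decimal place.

Day half: max(0, 25.7 − 5.7) × 0.5 = 20.0 × 0.5 = 10.00 DD.
Night half: max(0, 12.9 − 5.7) × 0.5 = 7.2 × 0.5 = 3.60 DD.
Per 24 h: 13.60 DD/day.
Duration = 45 / 13.60 = 3.309 ≈ 3.3 days.

3.3 days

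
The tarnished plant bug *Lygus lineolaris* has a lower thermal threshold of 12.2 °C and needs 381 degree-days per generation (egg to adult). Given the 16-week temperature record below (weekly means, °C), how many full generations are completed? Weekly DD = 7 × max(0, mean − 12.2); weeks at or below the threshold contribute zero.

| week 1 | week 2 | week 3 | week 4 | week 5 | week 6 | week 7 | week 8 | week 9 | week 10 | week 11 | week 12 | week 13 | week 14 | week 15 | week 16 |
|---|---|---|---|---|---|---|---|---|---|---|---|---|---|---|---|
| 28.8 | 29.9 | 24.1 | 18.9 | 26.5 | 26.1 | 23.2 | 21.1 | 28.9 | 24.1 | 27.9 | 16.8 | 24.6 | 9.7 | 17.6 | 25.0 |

Weekly DD (7 × max(0, T̄ − 12.2)): 116.2, 123.9, 83.3, 46.9, 100.1, 97.3, 77.0, 62.3, 116.9, 83.3, 109.9, 32.2, 86.8, 0.0, 37.8, 89.6.
Season total = 1263.5 DD.
Complete generations = ⌊1263.5 / 381⌋ = 3.

3 generations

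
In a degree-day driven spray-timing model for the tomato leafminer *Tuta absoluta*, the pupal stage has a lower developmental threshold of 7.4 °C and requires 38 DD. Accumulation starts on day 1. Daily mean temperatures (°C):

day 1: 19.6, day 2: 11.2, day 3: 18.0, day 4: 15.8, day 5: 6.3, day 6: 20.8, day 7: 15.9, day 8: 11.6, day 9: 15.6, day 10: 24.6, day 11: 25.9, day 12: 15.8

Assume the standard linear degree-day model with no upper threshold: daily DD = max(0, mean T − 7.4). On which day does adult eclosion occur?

day 6

Daily DD above 7.4 °C: 12.2, 3.8, 10.6, 8.4, 0.0, 13.4, 8.5, 4.2, 8.2, 17.2, 18.5, 8.4.
Cumulative: 12.2, 16.0, 26.6, 35.0, 35.0, 48.4, 56.9, 61.1, 69.3, 86.5, 105.0, 113.4.
The total first reaches 38 DD on day 6.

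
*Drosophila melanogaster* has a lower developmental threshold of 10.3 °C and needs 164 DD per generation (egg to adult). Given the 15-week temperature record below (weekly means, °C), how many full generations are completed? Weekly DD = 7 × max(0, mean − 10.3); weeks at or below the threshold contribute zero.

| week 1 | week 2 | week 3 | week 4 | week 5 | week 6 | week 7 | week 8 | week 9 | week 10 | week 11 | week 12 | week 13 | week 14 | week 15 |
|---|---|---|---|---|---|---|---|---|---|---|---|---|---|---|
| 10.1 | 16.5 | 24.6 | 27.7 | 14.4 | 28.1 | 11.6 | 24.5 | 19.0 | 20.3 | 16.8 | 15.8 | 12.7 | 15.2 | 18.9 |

Weekly DD (7 × max(0, T̄ − 10.3)): 0.0, 43.4, 100.1, 121.8, 28.7, 124.6, 9.1, 99.4, 60.9, 70.0, 45.5, 38.5, 16.8, 34.3, 60.2.
Season total = 853.3 DD.
Complete generations = ⌊853.3 / 164⌋ = 5.

5 generations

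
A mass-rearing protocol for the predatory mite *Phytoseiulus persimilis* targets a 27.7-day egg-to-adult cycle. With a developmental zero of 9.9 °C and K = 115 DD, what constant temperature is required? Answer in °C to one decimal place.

14.1 °C

Required daily accumulation = 115 / 27.7 = 4.152 DD/day.
T = T_base + 4.152 = 9.9 + 4.152 = 14.052 ≈ 14.1 °C.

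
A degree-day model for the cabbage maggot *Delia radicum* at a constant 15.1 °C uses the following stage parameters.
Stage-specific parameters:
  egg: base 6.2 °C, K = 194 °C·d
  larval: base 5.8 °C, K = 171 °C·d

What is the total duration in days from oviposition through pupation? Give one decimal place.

egg: 194 / (15.1 − 6.2) = 194 / 8.9 = 21.798 d.
larval: 171 / (15.1 − 5.8) = 171 / 9.3 = 18.387 d.
Sum = 40.185 ≈ 40.2 days.

40.2 days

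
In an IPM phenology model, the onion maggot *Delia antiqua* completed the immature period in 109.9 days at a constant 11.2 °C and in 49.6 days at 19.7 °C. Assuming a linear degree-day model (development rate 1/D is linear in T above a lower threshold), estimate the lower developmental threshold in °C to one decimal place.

Linear rate model ⇒ the product D·(T − T_b) is constant across temperatures.
109.9·(11.2 − T_b) = 49.6·(19.7 − T_b)
T_b = (109.9·11.2 − 49.6·19.7) / (109.9 − 49.6) = 253.76 / 60.3 = 4.208 °C ≈ 4.2 °C.

4.2 °C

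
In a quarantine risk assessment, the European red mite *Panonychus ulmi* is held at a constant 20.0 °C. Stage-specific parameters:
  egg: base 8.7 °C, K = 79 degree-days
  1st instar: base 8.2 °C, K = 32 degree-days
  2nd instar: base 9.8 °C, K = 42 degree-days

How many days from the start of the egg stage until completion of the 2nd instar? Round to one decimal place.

egg: 79 / (20.0 − 8.7) = 79 / 11.3 = 6.991 d.
1st instar: 32 / (20.0 − 8.2) = 32 / 11.8 = 2.712 d.
2nd instar: 42 / (20.0 − 9.8) = 42 / 10.2 = 4.118 d.
Sum = 13.821 ≈ 13.8 days.

13.8 days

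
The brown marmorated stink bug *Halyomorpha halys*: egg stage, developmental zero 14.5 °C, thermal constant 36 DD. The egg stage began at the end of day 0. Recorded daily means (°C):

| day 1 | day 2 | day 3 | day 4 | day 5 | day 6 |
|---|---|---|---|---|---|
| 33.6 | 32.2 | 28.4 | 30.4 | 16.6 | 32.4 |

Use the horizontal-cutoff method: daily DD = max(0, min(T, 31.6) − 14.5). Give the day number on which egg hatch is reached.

day 3

Daily DD above 14.5 °C (capped at 17.1): 17.1, 17.1, 13.9, 15.9, 2.1, 17.1.
Cumulative: 17.1, 34.2, 48.1, 64.0, 66.1, 83.2.
The total first reaches 36 DD on day 3.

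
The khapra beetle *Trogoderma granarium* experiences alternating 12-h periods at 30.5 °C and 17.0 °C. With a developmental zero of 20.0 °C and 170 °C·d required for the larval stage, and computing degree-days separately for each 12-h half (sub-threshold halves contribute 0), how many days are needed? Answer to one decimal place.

Day half: max(0, 30.5 − 20.0) × 0.5 = 10.5 × 0.5 = 5.25 DD.
Night half: max(0, 17.0 − 20.0) × 0.5 = 0.0 × 0.5 = 0.00 DD.
Per 24 h: 5.25 DD/day.
Duration = 170 / 5.25 = 32.381 ≈ 32.4 days.

32.4 days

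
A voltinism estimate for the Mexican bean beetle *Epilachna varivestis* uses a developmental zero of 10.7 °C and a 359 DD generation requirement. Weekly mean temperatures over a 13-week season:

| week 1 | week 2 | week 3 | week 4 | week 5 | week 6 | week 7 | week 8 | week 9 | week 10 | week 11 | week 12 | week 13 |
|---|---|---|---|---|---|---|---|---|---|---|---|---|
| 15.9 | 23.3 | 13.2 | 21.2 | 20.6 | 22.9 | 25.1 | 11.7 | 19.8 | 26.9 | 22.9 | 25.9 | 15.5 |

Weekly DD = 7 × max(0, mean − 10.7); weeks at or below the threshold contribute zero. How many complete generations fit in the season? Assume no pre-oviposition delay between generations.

Weekly DD (7 × max(0, T̄ − 10.7)): 36.4, 88.2, 17.5, 73.5, 69.3, 85.4, 100.8, 7.0, 63.7, 113.4, 85.4, 106.4, 33.6.
Season total = 880.6 DD.
Complete generations = ⌊880.6 / 359⌋ = 2.

2 generations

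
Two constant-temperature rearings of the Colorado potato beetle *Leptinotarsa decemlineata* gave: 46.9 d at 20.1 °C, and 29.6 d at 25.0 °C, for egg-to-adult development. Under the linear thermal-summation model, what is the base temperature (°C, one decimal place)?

Linear rate model ⇒ the product D·(T − T_b) is constant across temperatures.
46.9·(20.1 − T_b) = 29.6·(25.0 − T_b)
T_b = (46.9·20.1 − 29.6·25.0) / (46.9 − 29.6) = 202.69 / 17.3 = 11.716 °C ≈ 11.7 °C.

11.7 °C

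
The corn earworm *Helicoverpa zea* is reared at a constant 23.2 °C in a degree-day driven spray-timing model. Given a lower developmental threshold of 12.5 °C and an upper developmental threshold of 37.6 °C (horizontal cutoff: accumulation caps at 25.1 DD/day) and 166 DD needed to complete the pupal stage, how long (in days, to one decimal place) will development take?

Daily accumulation = 23.2 − 12.5 = 10.7 DD/day.
Duration = 166 / 10.7 = 15.514 ≈ 15.5 days.

15.5 days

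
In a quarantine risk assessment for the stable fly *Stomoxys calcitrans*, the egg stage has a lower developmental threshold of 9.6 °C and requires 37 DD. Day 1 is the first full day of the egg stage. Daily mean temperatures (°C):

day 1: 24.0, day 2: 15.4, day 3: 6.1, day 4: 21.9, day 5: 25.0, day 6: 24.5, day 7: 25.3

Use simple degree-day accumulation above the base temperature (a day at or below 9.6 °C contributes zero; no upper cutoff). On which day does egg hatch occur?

day 5

Daily DD above 9.6 °C: 14.4, 5.8, 0.0, 12.3, 15.4, 14.9, 15.7.
Cumulative: 14.4, 20.2, 20.2, 32.5, 47.9, 62.8, 78.5.
The total first reaches 37 DD on day 5.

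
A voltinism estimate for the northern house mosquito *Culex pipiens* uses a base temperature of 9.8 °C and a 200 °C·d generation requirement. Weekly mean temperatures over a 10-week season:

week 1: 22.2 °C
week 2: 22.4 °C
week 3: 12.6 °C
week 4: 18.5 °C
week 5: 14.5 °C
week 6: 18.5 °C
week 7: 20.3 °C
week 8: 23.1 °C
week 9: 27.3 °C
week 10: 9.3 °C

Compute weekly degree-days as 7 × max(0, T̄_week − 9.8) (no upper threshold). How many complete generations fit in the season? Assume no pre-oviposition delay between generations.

Weekly DD (7 × max(0, T̄ − 9.8)): 86.8, 88.2, 19.6, 60.9, 32.9, 60.9, 73.5, 93.1, 122.5, 0.0.
Season total = 638.4 DD.
Complete generations = ⌊638.4 / 200⌋ = 3.

3 generations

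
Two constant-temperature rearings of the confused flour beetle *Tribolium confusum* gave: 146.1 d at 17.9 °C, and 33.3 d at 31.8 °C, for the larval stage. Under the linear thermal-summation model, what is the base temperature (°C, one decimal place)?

13.8 °C

Equal thermal constants: D₁(T₁ − T_b) = D₂(T₂ − T_b).
146.1·(17.9 − T_b) = 33.3·(31.8 − T_b)
T_b = (146.1·17.9 − 33.3·31.8) / (146.1 − 33.3) = 1556.25 / 112.8 = 13.797 °C ≈ 13.8 °C.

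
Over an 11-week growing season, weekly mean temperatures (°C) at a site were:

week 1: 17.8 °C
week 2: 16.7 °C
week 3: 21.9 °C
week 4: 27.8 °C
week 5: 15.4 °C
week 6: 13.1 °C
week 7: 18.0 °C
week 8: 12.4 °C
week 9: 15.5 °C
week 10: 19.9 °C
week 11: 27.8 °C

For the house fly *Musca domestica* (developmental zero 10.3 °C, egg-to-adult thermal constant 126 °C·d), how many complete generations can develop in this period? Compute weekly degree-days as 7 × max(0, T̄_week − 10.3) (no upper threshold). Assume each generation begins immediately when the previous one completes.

Weekly DD (7 × max(0, T̄ − 10.3)): 52.5, 44.8, 81.2, 122.5, 35.7, 19.6, 53.9, 14.7, 36.4, 67.2, 122.5.
Season total = 651.0 DD.
Complete generations = ⌊651.0 / 126⌋ = 5.

5 generations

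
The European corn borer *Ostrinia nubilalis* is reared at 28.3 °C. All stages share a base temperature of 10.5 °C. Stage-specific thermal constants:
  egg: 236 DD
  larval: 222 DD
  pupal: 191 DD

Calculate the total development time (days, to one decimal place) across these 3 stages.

36.5 days

Daily accumulation at 28.3 °C = 28.3 − 10.5 = 17.8 DD/day.
Total K = 236 + 222 + 191 = 649 DD.
Total duration = 649 / 17.8 = 36.461 ≈ 36.5 days.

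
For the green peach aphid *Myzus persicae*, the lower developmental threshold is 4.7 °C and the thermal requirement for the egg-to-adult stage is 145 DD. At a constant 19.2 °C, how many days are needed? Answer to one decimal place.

10.0 days

Daily accumulation = 19.2 − 4.7 = 14.5 DD/day.
Duration = 145 / 14.5 = 10.000 ≈ 10.0 days.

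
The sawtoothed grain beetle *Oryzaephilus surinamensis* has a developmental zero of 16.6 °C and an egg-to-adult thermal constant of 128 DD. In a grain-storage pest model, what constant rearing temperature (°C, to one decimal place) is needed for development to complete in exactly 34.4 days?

Required daily accumulation = 128 / 34.4 = 3.721 DD/day.
T = T_base + 3.721 = 16.6 + 3.721 = 20.321 ≈ 20.3 °C.

20.3 °C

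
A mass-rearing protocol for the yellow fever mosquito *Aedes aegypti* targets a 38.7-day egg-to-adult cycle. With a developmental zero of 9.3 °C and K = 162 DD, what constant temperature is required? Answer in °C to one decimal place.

13.5 °C

Required daily accumulation = 162 / 38.7 = 4.186 DD/day.
T = T_base + 4.186 = 9.3 + 4.186 = 13.486 ≈ 13.5 °C.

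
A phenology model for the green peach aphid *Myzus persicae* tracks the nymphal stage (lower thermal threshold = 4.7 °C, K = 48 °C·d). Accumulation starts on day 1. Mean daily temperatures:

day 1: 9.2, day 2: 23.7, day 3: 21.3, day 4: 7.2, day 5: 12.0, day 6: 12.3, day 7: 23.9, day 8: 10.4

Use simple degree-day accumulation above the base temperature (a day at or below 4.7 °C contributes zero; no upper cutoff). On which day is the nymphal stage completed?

Daily DD above 4.7 °C: 4.5, 19.0, 16.6, 2.5, 7.3, 7.6, 19.2, 5.7.
Cumulative: 4.5, 23.5, 40.1, 42.6, 49.9, 57.5, 76.7, 82.4.
The total first reaches 48 DD on day 5.

day 5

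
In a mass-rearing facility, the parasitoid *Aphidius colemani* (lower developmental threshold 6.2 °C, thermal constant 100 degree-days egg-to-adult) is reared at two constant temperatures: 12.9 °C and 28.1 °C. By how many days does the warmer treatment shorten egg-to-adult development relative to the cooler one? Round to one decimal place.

At 12.9 °C: 100 / (12.9 − 6.2) = 100 / 6.7 = 14.925 d.
At 28.1 °C: 100 / (28.1 − 6.2) = 100 / 21.9 = 4.566 d.
Difference = |14.925 − 4.566| = 10.359 ≈ 10.4 days.

10.4 days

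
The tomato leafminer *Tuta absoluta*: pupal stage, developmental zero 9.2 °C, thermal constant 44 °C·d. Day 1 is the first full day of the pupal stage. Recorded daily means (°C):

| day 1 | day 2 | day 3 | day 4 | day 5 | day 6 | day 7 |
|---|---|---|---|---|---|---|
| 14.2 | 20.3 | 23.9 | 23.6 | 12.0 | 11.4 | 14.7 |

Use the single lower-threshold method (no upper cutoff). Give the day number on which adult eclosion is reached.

day 4

Daily DD above 9.2 °C: 5.0, 11.1, 14.7, 14.4, 2.8, 2.2, 5.5.
Cumulative: 5.0, 16.1, 30.8, 45.2, 48.0, 50.2, 55.7.
The total first reaches 44 DD on day 4.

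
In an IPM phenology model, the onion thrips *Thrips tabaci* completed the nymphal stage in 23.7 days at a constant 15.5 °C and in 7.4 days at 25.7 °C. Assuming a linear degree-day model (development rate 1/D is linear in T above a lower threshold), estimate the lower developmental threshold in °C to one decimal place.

10.9 °C

Under the model K = D·(T − T_b), so D₁·(T₁ − T_b) = D₂·(T₂ − T_b).
23.7·(15.5 − T_b) = 7.4·(25.7 − T_b)
T_b = (23.7·15.5 − 7.4·25.7) / (23.7 − 7.4) = 177.17 / 16.3 = 10.869 °C ≈ 10.9 °C.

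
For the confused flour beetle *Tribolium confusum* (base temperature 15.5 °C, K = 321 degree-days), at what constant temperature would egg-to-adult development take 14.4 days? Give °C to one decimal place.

37.8 °C

Required daily accumulation = 321 / 14.4 = 22.292 DD/day.
T = T_base + 22.292 = 15.5 + 22.292 = 37.792 ≈ 37.8 °C.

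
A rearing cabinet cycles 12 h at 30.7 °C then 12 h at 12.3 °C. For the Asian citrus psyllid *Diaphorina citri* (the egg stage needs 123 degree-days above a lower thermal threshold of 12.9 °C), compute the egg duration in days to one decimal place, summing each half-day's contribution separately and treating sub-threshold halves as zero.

Day half: max(0, 30.7 − 12.9) × 0.5 = 17.8 × 0.5 = 8.90 DD.
Night half: max(0, 12.3 − 12.9) × 0.5 = 0.0 × 0.5 = 0.00 DD.
Per 24 h: 8.90 DD/day.
Duration = 123 / 8.90 = 13.820 ≈ 13.8 days.

13.8 days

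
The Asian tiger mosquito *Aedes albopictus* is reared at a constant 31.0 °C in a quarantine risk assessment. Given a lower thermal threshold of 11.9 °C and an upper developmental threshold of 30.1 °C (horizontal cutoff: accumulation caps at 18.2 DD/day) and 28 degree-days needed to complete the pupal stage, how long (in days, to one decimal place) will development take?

1.5 days

Temperature 31.0 °C exceeds the upper threshold, so daily accumulation caps at 30.1 − 11.9 = 18.2 DD/day.
Duration = 28 / 18.2 = 1.538 ≈ 1.5 days.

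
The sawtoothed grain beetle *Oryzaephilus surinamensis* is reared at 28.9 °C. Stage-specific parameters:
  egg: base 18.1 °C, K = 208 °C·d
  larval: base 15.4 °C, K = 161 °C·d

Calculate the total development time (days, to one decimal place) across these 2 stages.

egg: 208 / (28.9 − 18.1) = 208 / 10.8 = 19.259 d.
larval: 161 / (28.9 − 15.4) = 161 / 13.5 = 11.926 d.
Sum = 31.185 ≈ 31.2 days.

31.2 days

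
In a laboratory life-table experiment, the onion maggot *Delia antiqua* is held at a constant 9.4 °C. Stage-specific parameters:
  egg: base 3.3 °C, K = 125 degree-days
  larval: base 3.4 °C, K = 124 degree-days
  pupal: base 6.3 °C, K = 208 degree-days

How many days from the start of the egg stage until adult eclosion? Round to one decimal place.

108.3 days

egg: 125 / (9.4 − 3.3) = 125 / 6.1 = 20.492 d.
larval: 124 / (9.4 − 3.4) = 124 / 6.0 = 20.667 d.
pupal: 208 / (9.4 − 6.3) = 208 / 3.1 = 67.097 d.
Sum = 108.255 ≈ 108.3 days.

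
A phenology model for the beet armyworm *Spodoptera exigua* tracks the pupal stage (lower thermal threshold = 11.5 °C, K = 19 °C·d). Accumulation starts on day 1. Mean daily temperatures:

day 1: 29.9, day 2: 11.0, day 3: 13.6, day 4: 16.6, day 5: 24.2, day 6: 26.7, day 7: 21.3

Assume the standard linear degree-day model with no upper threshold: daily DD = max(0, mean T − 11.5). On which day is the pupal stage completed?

day 3

Daily DD above 11.5 °C: 18.4, 0.0, 2.1, 5.1, 12.7, 15.2, 9.8.
Cumulative: 18.4, 18.4, 20.5, 25.6, 38.3, 53.5, 63.3.
The total first reaches 19 DD on day 3.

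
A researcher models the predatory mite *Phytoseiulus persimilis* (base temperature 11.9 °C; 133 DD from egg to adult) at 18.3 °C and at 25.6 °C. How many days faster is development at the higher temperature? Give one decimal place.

At 18.3 °C: 133 / (18.3 − 11.9) = 133 / 6.4 = 20.781 d.
At 25.6 °C: 133 / (25.6 − 11.9) = 133 / 13.7 = 9.708 d.
Difference = |20.781 − 9.708| = 11.073 ≈ 11.1 days.

11.1 days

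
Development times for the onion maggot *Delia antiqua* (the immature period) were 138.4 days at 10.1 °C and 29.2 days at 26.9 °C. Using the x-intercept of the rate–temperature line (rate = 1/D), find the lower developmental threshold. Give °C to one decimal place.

5.6 °C

Equal thermal constants: D₁(T₁ − T_b) = D₂(T₂ − T_b).
138.4·(10.1 − T_b) = 29.2·(26.9 − T_b)
T_b = (138.4·10.1 − 29.2·26.9) / (138.4 − 29.2) = 612.36 / 109.2 = 5.608 °C ≈ 5.6 °C.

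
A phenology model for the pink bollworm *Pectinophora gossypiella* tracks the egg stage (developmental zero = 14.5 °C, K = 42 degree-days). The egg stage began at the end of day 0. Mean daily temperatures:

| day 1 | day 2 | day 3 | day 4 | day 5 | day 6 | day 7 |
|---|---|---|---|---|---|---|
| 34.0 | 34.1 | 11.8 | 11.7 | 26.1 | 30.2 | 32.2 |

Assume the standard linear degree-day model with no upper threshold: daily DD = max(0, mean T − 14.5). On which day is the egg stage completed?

Daily DD above 14.5 °C: 19.5, 19.6, 0.0, 0.0, 11.6, 15.7, 17.7.
Cumulative: 19.5, 39.1, 39.1, 39.1, 50.7, 66.4, 84.1.
The total first reaches 42 DD on day 5.

day 5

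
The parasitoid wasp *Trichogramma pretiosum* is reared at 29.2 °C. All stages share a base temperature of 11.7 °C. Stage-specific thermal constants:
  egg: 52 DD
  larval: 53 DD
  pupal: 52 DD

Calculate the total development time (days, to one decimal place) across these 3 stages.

9.0 days

Daily accumulation at 29.2 °C = 29.2 − 11.7 = 17.5 DD/day.
Total K = 52 + 53 + 52 = 157 DD.
Total duration = 157 / 17.5 = 8.971 ≈ 9.0 days.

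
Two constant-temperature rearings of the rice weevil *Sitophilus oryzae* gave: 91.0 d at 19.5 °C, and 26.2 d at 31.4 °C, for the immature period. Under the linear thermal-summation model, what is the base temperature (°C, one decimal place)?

14.7 °C

Equal thermal constants: D₁(T₁ − T_b) = D₂(T₂ − T_b).
91.0·(19.5 − T_b) = 26.2·(31.4 − T_b)
T_b = (91.0·19.5 − 26.2·31.4) / (91.0 − 26.2) = 951.82 / 64.8 = 14.689 °C ≈ 14.7 °C.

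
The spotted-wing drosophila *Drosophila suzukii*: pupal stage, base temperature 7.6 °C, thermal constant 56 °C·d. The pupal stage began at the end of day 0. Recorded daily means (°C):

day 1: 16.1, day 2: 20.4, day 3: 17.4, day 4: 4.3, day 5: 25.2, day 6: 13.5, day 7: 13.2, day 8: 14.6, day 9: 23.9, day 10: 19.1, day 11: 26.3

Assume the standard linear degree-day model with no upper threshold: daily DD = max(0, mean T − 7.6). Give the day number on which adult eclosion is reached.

Daily DD above 7.6 °C: 8.5, 12.8, 9.8, 0.0, 17.6, 5.9, 5.6, 7.0, 16.3, 11.5, 18.7.
Cumulative: 8.5, 21.3, 31.1, 31.1, 48.7, 54.6, 60.2, 67.2, 83.5, 95.0, 113.7.
The total first reaches 56 DD on day 7.

day 7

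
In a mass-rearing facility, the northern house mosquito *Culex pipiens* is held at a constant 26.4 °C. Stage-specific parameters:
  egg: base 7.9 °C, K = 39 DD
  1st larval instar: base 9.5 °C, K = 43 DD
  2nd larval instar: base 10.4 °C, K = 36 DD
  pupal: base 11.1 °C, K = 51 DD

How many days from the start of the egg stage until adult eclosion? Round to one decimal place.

egg: 39 / (26.4 − 7.9) = 39 / 18.5 = 2.108 d.
1st larval instar: 43 / (26.4 − 9.5) = 43 / 16.9 = 2.544 d.
2nd larval instar: 36 / (26.4 − 10.4) = 36 / 16.0 = 2.250 d.
pupal: 51 / (26.4 − 11.1) = 51 / 15.3 = 3.333 d.
Sum = 10.236 ≈ 10.2 days.

10.2 days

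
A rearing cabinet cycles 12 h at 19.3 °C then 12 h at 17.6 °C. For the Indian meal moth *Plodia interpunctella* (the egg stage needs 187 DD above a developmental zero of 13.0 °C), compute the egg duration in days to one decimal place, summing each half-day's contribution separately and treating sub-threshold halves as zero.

34.3 days

Day half: max(0, 19.3 − 13.0) × 0.5 = 6.3 × 0.5 = 3.15 DD.
Night half: max(0, 17.6 − 13.0) × 0.5 = 4.6 × 0.5 = 2.30 DD.
Per 24 h: 5.45 DD/day.
Duration = 187 / 5.45 = 34.312 ≈ 34.3 days.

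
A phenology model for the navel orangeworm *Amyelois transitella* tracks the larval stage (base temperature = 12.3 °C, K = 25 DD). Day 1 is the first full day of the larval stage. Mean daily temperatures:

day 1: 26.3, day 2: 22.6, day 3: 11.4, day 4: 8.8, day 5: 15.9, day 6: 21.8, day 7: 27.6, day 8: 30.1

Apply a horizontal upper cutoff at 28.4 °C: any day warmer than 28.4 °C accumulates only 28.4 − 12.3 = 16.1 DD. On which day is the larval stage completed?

Daily DD above 12.3 °C (capped at 16.1): 14.0, 10.3, 0.0, 0.0, 3.6, 9.5, 15.3, 16.1.
Cumulative: 14.0, 24.3, 24.3, 24.3, 27.9, 37.4, 52.7, 68.8.
The total first reaches 25 DD on day 5.

day 5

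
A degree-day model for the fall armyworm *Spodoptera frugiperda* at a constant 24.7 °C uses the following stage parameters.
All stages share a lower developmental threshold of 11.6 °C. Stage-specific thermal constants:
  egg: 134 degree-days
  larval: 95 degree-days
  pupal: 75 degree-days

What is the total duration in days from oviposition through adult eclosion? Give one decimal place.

23.2 days

Daily accumulation at 24.7 °C = 24.7 − 11.6 = 13.1 DD/day.
Total K = 134 + 95 + 75 = 304 DD.
Total duration = 304 / 13.1 = 23.206 ≈ 23.2 days.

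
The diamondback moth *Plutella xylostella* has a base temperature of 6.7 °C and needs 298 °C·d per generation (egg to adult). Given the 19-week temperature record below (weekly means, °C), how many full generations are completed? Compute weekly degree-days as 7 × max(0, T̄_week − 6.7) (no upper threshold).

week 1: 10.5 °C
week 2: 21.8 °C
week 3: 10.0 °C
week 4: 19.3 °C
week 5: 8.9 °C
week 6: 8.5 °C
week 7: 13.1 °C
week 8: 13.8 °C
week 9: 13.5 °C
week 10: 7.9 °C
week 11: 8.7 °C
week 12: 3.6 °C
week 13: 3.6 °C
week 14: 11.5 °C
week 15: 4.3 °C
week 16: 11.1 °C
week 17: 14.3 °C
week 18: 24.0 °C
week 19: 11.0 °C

Weekly DD (7 × max(0, T̄ − 6.7)): 26.6, 105.7, 23.1, 88.2, 15.4, 12.6, 44.8, 49.7, 47.6, 8.4, 14.0, 0.0, 0.0, 33.6, 0.0, 30.8, 53.2, 121.1, 30.1.
Season total = 704.9 DD.
Complete generations = ⌊704.9 / 298⌋ = 2.

2 generations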